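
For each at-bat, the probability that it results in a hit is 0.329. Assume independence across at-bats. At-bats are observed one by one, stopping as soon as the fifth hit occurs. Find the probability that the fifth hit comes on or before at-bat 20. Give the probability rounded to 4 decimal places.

0.8388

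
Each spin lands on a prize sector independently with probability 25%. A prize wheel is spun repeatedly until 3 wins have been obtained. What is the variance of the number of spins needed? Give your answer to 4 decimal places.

36.0000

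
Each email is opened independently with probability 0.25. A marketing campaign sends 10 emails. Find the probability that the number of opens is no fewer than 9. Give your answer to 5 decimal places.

0.00003

X ~ Binomial(10, 0.25); P(X ≥ 9) = Σ C(10,k) p^k (1−p)^(10−k) over k:
  k=9: C(10,9)·0.25^9·0.75^1 = 0.0000286
  k=10: C(10,10)·0.25^10·0.75^0 = 0.0000010
Total = 0.0000296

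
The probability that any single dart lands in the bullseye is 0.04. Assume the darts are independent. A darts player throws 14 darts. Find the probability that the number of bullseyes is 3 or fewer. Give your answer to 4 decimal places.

0.9981

X ~ Binomial(14, 0.04); P(X ≤ 3) = Σ C(14,k) p^k (1−p)^(14−k) over k:
  k=0: C(14,0)·0.04^0·0.96^14 = 0.564673
  k=1: C(14,1)·0.04^1·0.96^13 = 0.329393
  k=2: C(14,2)·0.04^2·0.96^12 = 0.089211
  k=3: C(14,3)·0.04^3·0.96^11 = 0.014868
Total = 0.998145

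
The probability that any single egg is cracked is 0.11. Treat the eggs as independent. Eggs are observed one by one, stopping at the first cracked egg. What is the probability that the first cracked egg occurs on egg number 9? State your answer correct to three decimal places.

Geometric (trials to first success), p = 0.11.
P(Y = 9) = (1−p)^8 · p = 0.39366 · 0.11 = 0.04330

0.043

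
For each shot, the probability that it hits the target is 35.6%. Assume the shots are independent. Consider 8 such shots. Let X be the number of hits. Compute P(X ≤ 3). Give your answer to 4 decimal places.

X ~ Binomial(8, 0.356); P(X ≤ 3) = Σ C(8,k) p^k (1−p)^(8−k) over k:
  k=0: C(8,0)·0.356^0·0.644^8 = 0.029586
  k=1: C(8,1)·0.356^1·0.644^7 = 0.130840
  k=2: C(8,2)·0.356^2·0.644^6 = 0.253147
  k=3: C(8,3)·0.356^3·0.644^5 = 0.279877
Total = 0.693451

0.6935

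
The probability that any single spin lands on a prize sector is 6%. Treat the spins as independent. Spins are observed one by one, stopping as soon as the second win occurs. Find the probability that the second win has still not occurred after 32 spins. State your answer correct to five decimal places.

Needing more than 32 spins ⇔ fewer than 2 successes in the first 32. With X ~ Binomial(32, 0.06), P(Y > 32) = P(X ≤ 1).
  k=0: C(32,0)·0.06^0·0.94^32 = 0.1380675
  k=1: C(32,1)·0.06^1·0.94^31 = 0.2820101
P(X ≤ 1) = 0.4200776

0.42008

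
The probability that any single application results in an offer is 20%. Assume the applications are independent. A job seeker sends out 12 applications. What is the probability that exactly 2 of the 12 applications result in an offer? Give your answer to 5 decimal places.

0.28347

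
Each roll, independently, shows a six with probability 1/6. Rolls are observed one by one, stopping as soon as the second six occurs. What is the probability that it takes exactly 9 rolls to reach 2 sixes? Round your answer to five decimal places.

0.06202

Y = trial on which the second success occurs; negative binomial, r=2, p=0.166667.
P(Y=9) = C(8,1) · p^2 · (1−p)^7
= 8 · 0.027778 · 0.27908 = 0.0620181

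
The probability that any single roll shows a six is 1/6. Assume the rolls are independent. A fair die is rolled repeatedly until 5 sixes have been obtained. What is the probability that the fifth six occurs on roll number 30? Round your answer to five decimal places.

0.03202

Y = trial on which the fifth success occurs; negative binomial, r=5, p=0.166667.
P(Y=30) = C(29,4) · p^5 · (1−p)^25
= 23751 · 0.0001286 · 0.010483 = 0.0320180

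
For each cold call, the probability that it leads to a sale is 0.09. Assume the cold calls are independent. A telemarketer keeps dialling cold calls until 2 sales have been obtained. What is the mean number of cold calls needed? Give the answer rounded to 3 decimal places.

Y = total cold calls until the second success; negative binomial with r=2, p=0.09.
E[Y] = r / p = 2 / 0.09 = 22.22222

22.222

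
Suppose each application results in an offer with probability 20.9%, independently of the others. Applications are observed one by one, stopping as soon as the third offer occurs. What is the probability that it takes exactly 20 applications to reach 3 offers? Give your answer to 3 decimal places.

Y = trial on which the third success occurs; negative binomial, r=3, p=0.209.
P(Y=20) = C(19,2) · p^3 · (1−p)^17
= 171 · 0.0091293 · 0.018578 = 0.02900

0.029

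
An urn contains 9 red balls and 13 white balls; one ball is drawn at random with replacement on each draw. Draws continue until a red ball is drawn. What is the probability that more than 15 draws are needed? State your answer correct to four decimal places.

Y = number of draws to the first success; geometric, p = 0.409091.
P(Y > 15) = P(first 15 all fail) = (1−p)^15 = 0.000374

0.0004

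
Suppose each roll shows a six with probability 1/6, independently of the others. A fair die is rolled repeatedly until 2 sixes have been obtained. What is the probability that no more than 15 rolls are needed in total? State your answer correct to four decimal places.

Finishing within 15 rolls ⇔ at least 2 successes in the first 15. With X ~ Binomial(15, 0.166667), P(Y ≤ 15) = 1 − P(X ≤ 1).
  k=0: C(15,0)·0.166667^0·0.833333^15 = 0.064905
  k=1: C(15,1)·0.166667^1·0.833333^14 = 0.194716
1 − 0.259622 = 0.740378

0.7404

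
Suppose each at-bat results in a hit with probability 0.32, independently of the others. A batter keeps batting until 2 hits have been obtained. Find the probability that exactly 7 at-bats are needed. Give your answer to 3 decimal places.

0.089

Y = trial on which the second success occurs; negative binomial, r=2, p=0.32.
P(Y=7) = C(6,1) · p^2 · (1−p)^5
= 6 · 0.1024 · 0.14539 = 0.08933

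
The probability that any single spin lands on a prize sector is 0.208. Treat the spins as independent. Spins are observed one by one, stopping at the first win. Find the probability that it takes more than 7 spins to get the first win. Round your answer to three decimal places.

0.195

Y = number of spins to the first success; geometric, p = 0.208.
P(Y > 7) = P(first 7 all fail) = (1−p)^7 = 0.19547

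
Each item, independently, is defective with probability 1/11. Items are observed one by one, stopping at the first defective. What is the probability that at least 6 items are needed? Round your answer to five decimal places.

0.62092

Y = number of items to the first success; geometric, p = 0.090909.
P(Y > 5) = P(first 5 all fail) = (1−p)^5 = 0.6209213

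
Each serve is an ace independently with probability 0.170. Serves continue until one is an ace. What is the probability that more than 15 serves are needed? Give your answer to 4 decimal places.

Y = number of serves to the first success; geometric, p = 0.17.
P(Y > 15) = P(first 15 all fail) = (1−p)^15 = 0.061118

0.0611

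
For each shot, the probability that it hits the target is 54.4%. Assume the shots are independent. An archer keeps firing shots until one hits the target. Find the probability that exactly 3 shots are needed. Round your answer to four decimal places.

0.1131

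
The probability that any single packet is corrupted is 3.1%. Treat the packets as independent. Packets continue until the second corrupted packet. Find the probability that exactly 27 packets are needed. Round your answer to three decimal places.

0.011

Y = trial on which the second success occurs; negative binomial, r=2, p=0.031.
P(Y=27) = C(26,1) · p^2 · (1−p)^25
= 26 · 0.000961 · 0.45509 = 0.01137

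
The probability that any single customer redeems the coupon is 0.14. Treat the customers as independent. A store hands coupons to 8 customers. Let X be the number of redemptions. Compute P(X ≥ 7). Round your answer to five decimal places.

X ~ Binomial(8, 0.14); P(X ≥ 7) = Σ C(8,k) p^k (1−p)^(8−k) over k:
  k=7: C(8,7)·0.14^7·0.86^1 = 0.0000073
  k=8: C(8,8)·0.14^8·0.86^0 = 0.0000001
Total = 0.0000074

0.00001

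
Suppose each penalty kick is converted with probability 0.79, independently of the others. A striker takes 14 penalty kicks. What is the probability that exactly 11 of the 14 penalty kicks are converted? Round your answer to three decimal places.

0.252

X ~ Binomial(n=14, p=0.79).
P(X=11) = C(14,11) · p^11 · (1−p)^3
= 364 · 0.074799 · 0.009261 = 0.25215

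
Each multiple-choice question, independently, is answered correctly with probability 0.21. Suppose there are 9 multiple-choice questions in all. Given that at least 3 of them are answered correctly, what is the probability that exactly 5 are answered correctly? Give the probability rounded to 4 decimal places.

0.0695

X ~ Binomial(9, 0.21). Want P(X=5 | X≥3) = P(X=5) / P(X≥3).
P(X=5) = C(9,5)·0.21^5·0.79^4 = 0.020044
P(X≥3) = 1 − 0.119852 − 0.286734 − 0.304881 = 0.288534
Ratio = 0.020044 / 0.288534 = 0.069467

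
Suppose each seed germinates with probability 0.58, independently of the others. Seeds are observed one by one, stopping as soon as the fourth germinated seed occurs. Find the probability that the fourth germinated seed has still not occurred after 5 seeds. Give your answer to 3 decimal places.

0.697

Needing more than 5 seeds ⇔ fewer than 4 successes in the first 5. With X ~ Binomial(5, 0.58), P(Y > 5) = P(X ≤ 3).
  k=0: C(5,0)·0.58^0·0.42^5 = 0.01307
  k=1: C(5,1)·0.58^1·0.42^4 = 0.09024
  k=2: C(5,2)·0.58^2·0.42^3 = 0.24923
  k=3: C(5,3)·0.58^3·0.42^2 = 0.34418
P(X ≤ 3) = 0.69672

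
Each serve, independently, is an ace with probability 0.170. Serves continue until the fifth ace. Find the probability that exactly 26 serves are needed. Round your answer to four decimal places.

0.0359

Y = trial on which the fifth success occurs; negative binomial, r=5, p=0.17.
P(Y=26) = C(25,4) · p^5 · (1−p)^21
= 12650 · 0.00014199 · 0.019982 = 0.035890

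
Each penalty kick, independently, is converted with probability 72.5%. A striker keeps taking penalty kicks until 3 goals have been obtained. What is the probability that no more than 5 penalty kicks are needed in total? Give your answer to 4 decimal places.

Finishing within 5 penalty kicks ⇔ at least 3 successes in the first 5. With X ~ Binomial(5, 0.725), P(Y ≤ 5) = 1 − P(X ≤ 2).
  k=0: C(5,0)·0.725^0·0.275^5 = 0.001573
  k=1: C(5,1)·0.725^1·0.275^4 = 0.020732
  k=2: C(5,2)·0.725^2·0.275^3 = 0.109314
1 − 0.131618 = 0.868382

0.8684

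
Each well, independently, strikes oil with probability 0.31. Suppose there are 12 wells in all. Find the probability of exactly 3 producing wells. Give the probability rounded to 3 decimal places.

0.232

X ~ Binomial(n=12, p=0.31).
P(X=3) = C(12,3) · p^3 · (1−p)^9
= 220 · 0.029791 · 0.035452 = 0.23235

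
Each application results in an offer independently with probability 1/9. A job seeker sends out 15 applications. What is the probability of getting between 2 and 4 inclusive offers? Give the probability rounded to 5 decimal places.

X ~ Binomial(15, 0.111111); P(2 ≤ X ≤ 4) = Σ C(15,k) p^k (1−p)^(15−k) over k:
  k=2: C(15,2)·0.111111^2·0.888889^13 = 0.2803635
  k=3: C(15,3)·0.111111^3·0.888889^12 = 0.1518636
  k=4: C(15,4)·0.111111^4·0.888889^11 = 0.0569488
Total = 0.4891759

0.48918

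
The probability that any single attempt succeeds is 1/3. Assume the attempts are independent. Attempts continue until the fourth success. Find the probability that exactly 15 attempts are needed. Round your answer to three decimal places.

Y = trial on which the fourth success occurs; negative binomial, r=4, p=0.333333.
P(Y=15) = C(14,3) · p^4 · (1−p)^11
= 364 · 0.012346 · 0.011561 = 0.05195

0.052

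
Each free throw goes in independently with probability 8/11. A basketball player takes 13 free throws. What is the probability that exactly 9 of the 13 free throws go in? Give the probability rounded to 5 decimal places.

X ~ Binomial(n=13, p=0.727273).
P(X=9) = C(13,9) · p^9 · (1−p)^4
= 715 · 0.056921 · 0.0055324 = 0.2251625

0.22516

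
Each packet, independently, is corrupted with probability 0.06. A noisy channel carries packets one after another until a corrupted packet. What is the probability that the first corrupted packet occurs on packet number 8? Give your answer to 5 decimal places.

Geometric (trials to first success), p = 0.06.
P(Y = 8) = (1−p)^7 · p = 0.64848 · 0.06 = 0.0389087

0.03891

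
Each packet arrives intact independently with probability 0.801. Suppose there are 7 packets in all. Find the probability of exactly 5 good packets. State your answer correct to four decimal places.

X ~ Binomial(n=7, p=0.801).
P(X=5) = C(7,5) · p^5 · (1−p)^2
= 21 · 0.32973 · 0.039601 = 0.274213

0.2742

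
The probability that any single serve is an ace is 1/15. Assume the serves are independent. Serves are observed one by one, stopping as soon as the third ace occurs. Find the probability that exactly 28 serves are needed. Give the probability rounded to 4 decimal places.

0.0185

Y = trial on which the third success occurs; negative binomial, r=3, p=0.066667.
P(Y=28) = C(27,2) · p^3 · (1−p)^25
= 351 · 0.0002963 · 0.1782 = 0.018533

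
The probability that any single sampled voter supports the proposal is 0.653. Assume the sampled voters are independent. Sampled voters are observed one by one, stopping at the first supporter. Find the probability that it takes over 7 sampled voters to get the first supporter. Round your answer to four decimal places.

Y = number of sampled voters to the first success; geometric, p = 0.653.
P(Y > 7) = P(first 7 all fail) = (1−p)^7 = 0.000606

0.0006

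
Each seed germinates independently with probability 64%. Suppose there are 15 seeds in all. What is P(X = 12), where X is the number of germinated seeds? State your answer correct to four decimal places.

X ~ Binomial(n=15, p=0.64).
P(X=12) = C(15,12) · p^12 · (1−p)^3
= 455 · 0.0047224 · 0.046656 = 0.100249

0.1002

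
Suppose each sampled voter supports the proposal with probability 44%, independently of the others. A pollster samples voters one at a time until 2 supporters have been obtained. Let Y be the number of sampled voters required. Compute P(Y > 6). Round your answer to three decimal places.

Needing more than 6 sampled voters ⇔ fewer than 2 successes in the first 6. With X ~ Binomial(6, 0.44), P(Y > 6) = P(X ≤ 1).
  k=0: C(6,0)·0.44^0·0.56^6 = 0.03084
  k=1: C(6,1)·0.44^1·0.56^5 = 0.14539
P(X ≤ 1) = 0.17623

0.176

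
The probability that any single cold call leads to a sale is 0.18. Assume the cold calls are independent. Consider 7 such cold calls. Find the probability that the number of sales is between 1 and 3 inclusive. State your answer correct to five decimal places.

0.72759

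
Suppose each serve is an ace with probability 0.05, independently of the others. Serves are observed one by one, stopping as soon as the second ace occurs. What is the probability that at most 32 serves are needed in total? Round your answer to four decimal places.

0.4800

Finishing within 32 serves ⇔ at least 2 successes in the first 32. With X ~ Binomial(32, 0.05), P(Y ≤ 32) = 1 − P(X ≤ 1).
  k=0: C(32,0)·0.05^0·0.95^32 = 0.193711
  k=1: C(32,1)·0.05^1·0.95^31 = 0.326251
1 − 0.519962 = 0.480038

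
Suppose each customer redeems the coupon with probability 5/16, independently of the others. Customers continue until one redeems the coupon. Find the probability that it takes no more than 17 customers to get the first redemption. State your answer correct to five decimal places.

0.99829

Y = number of customers to the first success; geometric, p = 0.3125.
P(Y ≤ 17) = 1 − (1−p)^17 = 1 − 0.0017125 = 0.9982875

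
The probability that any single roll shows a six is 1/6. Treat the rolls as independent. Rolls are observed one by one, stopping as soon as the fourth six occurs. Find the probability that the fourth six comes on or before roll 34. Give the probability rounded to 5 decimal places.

0.84131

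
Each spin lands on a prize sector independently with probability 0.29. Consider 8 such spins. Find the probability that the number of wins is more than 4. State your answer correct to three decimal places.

0.051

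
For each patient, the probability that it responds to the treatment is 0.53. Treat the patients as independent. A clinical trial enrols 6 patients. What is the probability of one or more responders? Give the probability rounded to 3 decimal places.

P(at least one) = 1 − P(none) = 1 − (1 − 0.53)^6
= 1 − 0.01078 = 0.98922

0.989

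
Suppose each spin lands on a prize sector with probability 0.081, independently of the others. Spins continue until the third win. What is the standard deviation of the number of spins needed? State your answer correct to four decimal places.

Y = total spins until the third success; negative binomial with r=3, p=0.081.
SD(Y) = √[r(1−p)/p²] = √(420.210334) = 20.499033

20.4990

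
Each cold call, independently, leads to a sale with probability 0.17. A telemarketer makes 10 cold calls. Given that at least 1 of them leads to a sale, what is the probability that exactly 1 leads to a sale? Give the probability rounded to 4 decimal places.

X ~ Binomial(10, 0.17). Want P(X=1 | X≥1) = P(X=1) / P(X≥1).
P(X=1) = C(10,1)·0.17^1·0.83^9 = 0.317798
P(X≥1) = 1 − 0.155160 = 0.844840
Ratio = 0.317798 / 0.844840 = 0.376164

0.3762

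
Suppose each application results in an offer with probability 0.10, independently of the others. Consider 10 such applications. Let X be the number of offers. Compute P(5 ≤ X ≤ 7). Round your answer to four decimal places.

X ~ Binomial(10, 0.10); P(5 ≤ X ≤ 7) = Σ C(10,k) p^k (1−p)^(10−k) over k:
  k=5: C(10,5)·0.10^5·0.90^5 = 0.001488
  k=6: C(10,6)·0.10^6·0.90^4 = 0.000138
  k=7: C(10,7)·0.10^7·0.90^3 = 0.000009
Total = 0.001635

0.0016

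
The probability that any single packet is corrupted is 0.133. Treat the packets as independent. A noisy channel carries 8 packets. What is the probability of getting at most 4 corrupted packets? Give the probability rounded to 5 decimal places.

X ~ Binomial(8, 0.133); P(X ≤ 4) = Σ C(8,k) p^k (1−p)^(8−k) over k:
  k=0: C(8,0)·0.133^0·0.867^8 = 0.3192661
  k=1: C(8,1)·0.133^1·0.867^7 = 0.3918098
  k=2: C(8,2)·0.133^2·0.867^6 = 0.2103662
  k=3: C(8,3)·0.133^3·0.867^5 = 0.0645414
  k=4: C(8,4)·0.133^4·0.867^4 = 0.0123760
Total = 0.9983595

0.99836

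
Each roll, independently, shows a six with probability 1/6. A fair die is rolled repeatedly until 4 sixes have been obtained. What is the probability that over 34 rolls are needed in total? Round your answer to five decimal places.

0.15869

Needing more than 34 rolls ⇔ fewer than 4 successes in the first 34. With X ~ Binomial(34, 0.166667), P(Y > 34) = P(X ≤ 3).
  k=0: C(34,0)·0.166667^0·0.833333^34 = 0.0020316
  k=1: C(34,1)·0.166667^1·0.833333^33 = 0.0138149
  k=2: C(34,2)·0.166667^2·0.833333^32 = 0.0455890
  k=3: C(34,3)·0.166667^3·0.833333^31 = 0.0972566
P(X ≤ 3) = 0.1586921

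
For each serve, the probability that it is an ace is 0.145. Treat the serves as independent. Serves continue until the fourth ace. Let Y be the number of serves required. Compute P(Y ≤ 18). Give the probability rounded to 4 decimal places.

Finishing within 18 serves ⇔ at least 4 successes in the first 18. With X ~ Binomial(18, 0.145), P(Y ≤ 18) = 1 − P(X ≤ 3).
  k=0: C(18,0)·0.145^0·0.855^18 = 0.059620
  k=1: C(18,1)·0.145^1·0.855^17 = 0.181997
  k=2: C(18,2)·0.145^2·0.855^16 = 0.262353
  k=3: C(18,3)·0.145^3·0.855^15 = 0.237294
1 − 0.741263 = 0.258737

0.2587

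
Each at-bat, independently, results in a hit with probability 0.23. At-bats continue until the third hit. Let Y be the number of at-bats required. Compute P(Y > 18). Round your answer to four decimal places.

0.1813

Needing more than 18 at-bats ⇔ fewer than 3 successes in the first 18. With X ~ Binomial(18, 0.23), P(Y > 18) = P(X ≤ 2).
  k=0: C(18,0)·0.23^0·0.77^18 = 0.009054
  k=1: C(18,1)·0.23^1·0.77^17 = 0.048679
  k=2: C(18,2)·0.23^2·0.77^16 = 0.123594
P(X ≤ 2) = 0.181327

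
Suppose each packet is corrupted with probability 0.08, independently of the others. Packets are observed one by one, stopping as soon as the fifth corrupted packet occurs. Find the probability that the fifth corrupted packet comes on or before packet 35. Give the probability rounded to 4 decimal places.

0.1443

Finishing within 35 packets ⇔ at least 5 successes in the first 35. With X ~ Binomial(35, 0.08), P(Y ≤ 35) = 1 − P(X ≤ 4).
  k=0: C(35,0)·0.08^0·0.92^35 = 0.054022
  k=1: C(35,1)·0.08^1·0.92^34 = 0.164416
  k=2: C(35,2)·0.08^2·0.92^33 = 0.243050
  k=3: C(35,3)·0.08^3·0.92^32 = 0.232482
  k=4: C(35,4)·0.08^4·0.92^31 = 0.161727
1 − 0.855698 = 0.144302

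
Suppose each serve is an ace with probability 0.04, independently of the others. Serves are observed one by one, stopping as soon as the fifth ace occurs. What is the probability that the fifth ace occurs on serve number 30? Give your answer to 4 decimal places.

0.0009

Y = trial on which the fifth success occurs; negative binomial, r=5, p=0.04.
P(Y=30) = C(29,4) · p^5 · (1−p)^25
= 23751 · 1.024e-07 · 0.3604 = 0.000877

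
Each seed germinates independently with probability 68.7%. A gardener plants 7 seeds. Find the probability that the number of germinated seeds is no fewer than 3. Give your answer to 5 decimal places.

0.96541

X ~ Binomial(7, 0.687); P(X ≥ 3) = Σ C(7,k) p^k (1−p)^(7−k) over k:
  k=3: C(7,3)·0.687^3·0.313^4 = 0.1089220
  k=4: C(7,4)·0.687^4·0.313^3 = 0.2390716
  k=5: C(7,5)·0.687^5·0.313^2 = 0.3148413
  k=6: C(7,6)·0.687^6·0.313^1 = 0.2303471
  k=7: C(7,7)·0.687^7·0.313^0 = 0.0722266
Total = 0.9654086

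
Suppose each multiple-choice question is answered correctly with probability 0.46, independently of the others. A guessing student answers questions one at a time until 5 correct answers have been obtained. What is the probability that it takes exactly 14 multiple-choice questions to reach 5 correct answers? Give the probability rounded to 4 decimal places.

Y = trial on which the fifth success occurs; negative binomial, r=5, p=0.46.
P(Y=14) = C(13,4) · p^5 · (1−p)^9
= 715 · 0.020596 · 0.0039043 = 0.057496

0.0575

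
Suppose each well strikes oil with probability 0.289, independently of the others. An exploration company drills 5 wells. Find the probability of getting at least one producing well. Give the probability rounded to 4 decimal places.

0.8183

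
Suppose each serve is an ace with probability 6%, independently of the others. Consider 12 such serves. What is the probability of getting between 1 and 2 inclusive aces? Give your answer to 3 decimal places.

X ~ Binomial(12, 0.06); P(1 ≤ X ≤ 2) = Σ C(12,k) p^k (1−p)^(12−k) over k:
  k=1: C(12,1)·0.06^1·0.94^11 = 0.36453
  k=2: C(12,2)·0.06^2·0.94^10 = 0.12797
Total = 0.49251

0.493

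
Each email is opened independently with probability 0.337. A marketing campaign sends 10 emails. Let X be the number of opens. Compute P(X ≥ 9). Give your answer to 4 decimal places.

0.0004

X ~ Binomial(10, 0.337); P(X ≥ 9) = Σ C(10,k) p^k (1−p)^(10−k) over k:
  k=9: C(10,9)·0.337^9·0.663^1 = 0.000372
  k=10: C(10,10)·0.337^10·0.663^0 = 0.000019
Total = 0.000391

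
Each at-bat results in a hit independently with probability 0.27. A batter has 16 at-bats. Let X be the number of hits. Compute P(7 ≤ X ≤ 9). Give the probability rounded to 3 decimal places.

X ~ Binomial(16, 0.27); P(7 ≤ X ≤ 9) = Σ C(16,k) p^k (1−p)^(16−k) over k:
  k=7: C(16,7)·0.27^7·0.73^9 = 0.07045
  k=8: C(16,8)·0.27^8·0.73^8 = 0.02931
  k=9: C(16,9)·0.27^9·0.73^7 = 0.00964
Total = 0.10940

0.109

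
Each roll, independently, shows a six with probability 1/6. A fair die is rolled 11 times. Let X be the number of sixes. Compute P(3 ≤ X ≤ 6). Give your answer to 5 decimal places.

0.27260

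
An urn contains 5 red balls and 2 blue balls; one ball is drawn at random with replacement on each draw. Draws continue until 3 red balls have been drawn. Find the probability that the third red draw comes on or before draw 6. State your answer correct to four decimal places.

Finishing within 6 draws ⇔ at least 3 successes in the first 6. With X ~ Binomial(6, 0.714286), P(Y ≤ 6) = 1 − P(X ≤ 2).
  k=0: C(6,0)·0.714286^0·0.285714^6 = 0.000544
  k=1: C(6,1)·0.714286^1·0.285714^5 = 0.008160
  k=2: C(6,2)·0.714286^2·0.285714^4 = 0.050999
1 − 0.059703 = 0.940297

0.9403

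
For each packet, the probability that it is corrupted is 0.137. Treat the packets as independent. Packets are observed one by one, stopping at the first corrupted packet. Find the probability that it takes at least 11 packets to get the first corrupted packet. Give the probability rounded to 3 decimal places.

Y = number of packets to the first success; geometric, p = 0.137.
P(Y > 10) = P(first 10 all fail) = (1−p)^10 = 0.22914

0.229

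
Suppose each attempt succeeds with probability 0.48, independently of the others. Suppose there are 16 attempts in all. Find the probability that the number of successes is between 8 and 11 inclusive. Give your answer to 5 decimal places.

0.50751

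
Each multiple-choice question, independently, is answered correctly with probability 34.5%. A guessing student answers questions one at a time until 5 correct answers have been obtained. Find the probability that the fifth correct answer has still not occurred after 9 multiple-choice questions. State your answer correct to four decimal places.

Needing more than 9 multiple-choice questions ⇔ fewer than 5 successes in the first 9. With X ~ Binomial(9, 0.345), P(Y > 9) = P(X ≤ 4).
  k=0: C(9,0)·0.345^0·0.655^9 = 0.022191
  k=1: C(9,1)·0.345^1·0.655^8 = 0.105194
  k=2: C(9,2)·0.345^2·0.655^7 = 0.221631
  k=3: C(9,3)·0.345^3·0.655^6 = 0.272386
  k=4: C(9,4)·0.345^4·0.655^5 = 0.215206
P(X ≤ 4) = 0.836607

0.8366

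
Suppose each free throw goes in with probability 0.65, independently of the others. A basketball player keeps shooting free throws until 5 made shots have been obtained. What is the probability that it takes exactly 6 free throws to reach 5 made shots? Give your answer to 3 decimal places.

0.203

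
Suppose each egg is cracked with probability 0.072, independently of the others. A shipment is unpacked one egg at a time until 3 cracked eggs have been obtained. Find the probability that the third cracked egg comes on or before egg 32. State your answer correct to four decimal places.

0.4080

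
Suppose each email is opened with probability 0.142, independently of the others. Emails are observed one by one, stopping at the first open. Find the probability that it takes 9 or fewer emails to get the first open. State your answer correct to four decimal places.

Y = number of emails to the first success; geometric, p = 0.142.
P(Y ≤ 9) = 1 − (1−p)^9 = 1 − 0.251991 = 0.748009

0.7480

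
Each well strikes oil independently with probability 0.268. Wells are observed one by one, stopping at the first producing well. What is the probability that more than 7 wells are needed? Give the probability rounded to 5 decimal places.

0.11261

Y = number of wells to the first success; geometric, p = 0.268.
P(Y > 7) = P(first 7 all fail) = (1−p)^7 = 0.1126102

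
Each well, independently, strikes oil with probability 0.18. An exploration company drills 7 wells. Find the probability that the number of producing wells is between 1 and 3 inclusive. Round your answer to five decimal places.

X ~ Binomial(7, 0.18); P(1 ≤ X ≤ 3) = Σ C(7,k) p^k (1−p)^(7−k) over k:
  k=1: C(7,1)·0.18^1·0.82^6 = 0.3830484
  k=2: C(7,2)·0.18^2·0.82^5 = 0.2522514
  k=3: C(7,3)·0.18^3·0.82^4 = 0.0922871
Total = 0.7275869

0.72759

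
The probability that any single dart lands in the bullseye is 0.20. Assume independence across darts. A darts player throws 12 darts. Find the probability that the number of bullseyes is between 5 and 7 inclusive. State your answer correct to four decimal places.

X ~ Binomial(12, 0.20); P(5 ≤ X ≤ 7) = Σ C(12,k) p^k (1−p)^(12−k) over k:
  k=5: C(12,5)·0.20^5·0.80^7 = 0.053150
  k=6: C(12,6)·0.20^6·0.80^6 = 0.015502
  k=7: C(12,7)·0.20^7·0.80^5 = 0.003322
Total = 0.071974

0.0720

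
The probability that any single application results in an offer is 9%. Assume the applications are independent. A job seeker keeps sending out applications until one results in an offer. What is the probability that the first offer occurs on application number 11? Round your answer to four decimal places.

0.0350

Geometric (trials to first success), p = 0.09.
P(Y = 11) = (1−p)^10 · p = 0.38942 · 0.09 = 0.035047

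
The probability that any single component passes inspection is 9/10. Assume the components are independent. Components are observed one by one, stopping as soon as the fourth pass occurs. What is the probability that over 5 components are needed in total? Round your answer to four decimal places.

0.0815

Needing more than 5 components ⇔ fewer than 4 successes in the first 5. With X ~ Binomial(5, 0.90), P(Y > 5) = P(X ≤ 3).
  k=0: C(5,0)·0.90^0·0.10^5 = 0.000010
  k=1: C(5,1)·0.90^1·0.10^4 = 0.000450
  k=2: C(5,2)·0.90^2·0.10^3 = 0.008100
  k=3: C(5,3)·0.90^3·0.10^2 = 0.072900
P(X ≤ 3) = 0.081460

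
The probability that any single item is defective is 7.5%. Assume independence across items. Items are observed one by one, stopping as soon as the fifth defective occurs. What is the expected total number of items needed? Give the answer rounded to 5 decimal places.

Y = total items until the fifth success; negative binomial with r=5, p=0.075.
E[Y] = r / p = 5 / 0.075 = 66.6666667

66.66667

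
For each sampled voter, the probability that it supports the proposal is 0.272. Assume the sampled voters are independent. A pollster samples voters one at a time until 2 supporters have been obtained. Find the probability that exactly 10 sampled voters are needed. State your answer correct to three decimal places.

Y = trial on which the second success occurs; negative binomial, r=2, p=0.272.
P(Y=10) = C(9,1) · p^2 · (1−p)^8
= 9 · 0.073984 · 0.078895 = 0.05253

0.053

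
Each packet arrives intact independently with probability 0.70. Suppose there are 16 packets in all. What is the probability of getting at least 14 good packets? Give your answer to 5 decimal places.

X ~ Binomial(16, 0.70); P(X ≥ 14) = Σ C(16,k) p^k (1−p)^(16−k) over k:
  k=14: C(16,14)·0.70^14·0.30^2 = 0.0732481
  k=15: C(16,15)·0.70^15·0.30^1 = 0.0227883
  k=16: C(16,16)·0.70^16·0.30^0 = 0.0033233
Total = 0.0993597

0.09936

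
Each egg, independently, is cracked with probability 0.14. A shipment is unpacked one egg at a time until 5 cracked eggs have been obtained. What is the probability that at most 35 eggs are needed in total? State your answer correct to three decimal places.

0.554

Finishing within 35 eggs ⇔ at least 5 successes in the first 35. With X ~ Binomial(35, 0.14), P(Y ≤ 35) = 1 − P(X ≤ 4).
  k=0: C(35,0)·0.14^0·0.86^35 = 0.00510
  k=1: C(35,1)·0.14^1·0.86^34 = 0.02905
  k=2: C(35,2)·0.14^2·0.86^33 = 0.08039
  k=3: C(35,3)·0.14^3·0.86^32 = 0.14396
  k=4: C(35,4)·0.14^4·0.86^31 = 0.18748
1 − 0.44599 = 0.55401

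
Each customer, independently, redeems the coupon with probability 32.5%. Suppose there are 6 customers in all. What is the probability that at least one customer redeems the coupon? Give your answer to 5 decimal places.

P(at least one) = 1 − P(none) = 1 − (1 − 0.325)^6
= 1 − 0.0945851 = 0.9054149

0.90541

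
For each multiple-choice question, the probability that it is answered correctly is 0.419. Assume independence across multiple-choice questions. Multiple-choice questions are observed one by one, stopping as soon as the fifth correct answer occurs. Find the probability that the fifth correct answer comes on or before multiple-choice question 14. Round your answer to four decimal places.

Finishing within 14 multiple-choice questions ⇔ at least 5 successes in the first 14. With X ~ Binomial(14, 0.419), P(Y ≤ 14) = 1 − P(X ≤ 4).
  k=0: C(14,0)·0.419^0·0.581^14 = 0.000499
  k=1: C(14,1)·0.419^1·0.581^13 = 0.005042
  k=2: C(14,2)·0.419^2·0.581^12 = 0.023636
  k=3: C(14,3)·0.419^3·0.581^11 = 0.068184
  k=4: C(14,4)·0.419^4·0.581^10 = 0.135223
1 − 0.232585 = 0.767415

0.7674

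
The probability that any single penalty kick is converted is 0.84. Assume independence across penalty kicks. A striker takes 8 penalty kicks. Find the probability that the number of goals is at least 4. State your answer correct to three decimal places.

X ~ Binomial(8, 0.84); P(X ≥ 4) = Σ C(8,k) p^k (1−p)^(8−k) over k:
  k=4: C(8,4)·0.84^4·0.16^4 = 0.02284
  k=5: C(8,5)·0.84^5·0.16^3 = 0.09593
  k=6: C(8,6)·0.84^6·0.16^2 = 0.25181
  k=7: C(8,7)·0.84^7·0.16^1 = 0.37772
  k=8: C(8,8)·0.84^8·0.16^0 = 0.24788
Total = 0.99617

0.996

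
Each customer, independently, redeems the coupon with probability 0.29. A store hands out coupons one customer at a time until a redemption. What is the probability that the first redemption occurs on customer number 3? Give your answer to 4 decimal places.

0.1462

Geometric (trials to first success), p = 0.29.
P(Y = 3) = (1−p)^2 · p = 0.5041 · 0.29 = 0.146189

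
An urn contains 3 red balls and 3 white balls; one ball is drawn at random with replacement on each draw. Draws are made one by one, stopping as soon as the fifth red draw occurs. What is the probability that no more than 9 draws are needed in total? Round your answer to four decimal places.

Finishing within 9 draws ⇔ at least 5 successes in the first 9. With X ~ Binomial(9, 0.50), P(Y ≤ 9) = 1 − P(X ≤ 4).
  k=0: C(9,0)·0.50^0·0.50^9 = 0.001953
  k=1: C(9,1)·0.50^1·0.50^8 = 0.017578
  k=2: C(9,2)·0.50^2·0.50^7 = 0.070312
  k=3: C(9,3)·0.50^3·0.50^6 = 0.164062
  k=4: C(9,4)·0.50^4·0.50^5 = 0.246094
1 − 0.500000 = 0.500000

0.5000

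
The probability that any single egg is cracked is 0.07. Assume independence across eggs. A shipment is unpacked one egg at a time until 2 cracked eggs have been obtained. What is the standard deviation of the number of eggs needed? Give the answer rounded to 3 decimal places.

Y = total eggs until the second success; negative binomial with r=2, p=0.07.
SD(Y) = √[r(1−p)/p²] = √(379.59184) = 19.48312

19.483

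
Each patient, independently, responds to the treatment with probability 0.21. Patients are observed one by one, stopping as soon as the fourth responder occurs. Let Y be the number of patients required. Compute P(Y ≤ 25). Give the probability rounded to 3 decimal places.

Finishing within 25 patients ⇔ at least 4 successes in the first 25. With X ~ Binomial(25, 0.21), P(Y ≤ 25) = 1 − P(X ≤ 3).
  k=0: C(25,0)·0.21^0·0.79^25 = 0.00276
  k=1: C(25,1)·0.21^1·0.79^24 = 0.01833
  k=2: C(25,2)·0.21^2·0.79^23 = 0.05848
  k=3: C(25,3)·0.21^3·0.79^22 = 0.11917
1 − 0.19874 = 0.80126

0.801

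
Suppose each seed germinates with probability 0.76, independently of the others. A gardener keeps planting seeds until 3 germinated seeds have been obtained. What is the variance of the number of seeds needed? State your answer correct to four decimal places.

Y = total seeds until the third success; negative binomial with r=3, p=0.76.
Var(Y) = r(1−p)/p² = 3·0.24 / 0.76² = 1.246537

1.2465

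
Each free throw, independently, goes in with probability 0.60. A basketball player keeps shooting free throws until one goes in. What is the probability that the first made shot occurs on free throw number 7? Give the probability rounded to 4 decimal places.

Geometric (trials to first success), p = 0.60.
P(Y = 7) = (1−p)^6 · p = 0.004096 · 0.60 = 0.002458

0.0025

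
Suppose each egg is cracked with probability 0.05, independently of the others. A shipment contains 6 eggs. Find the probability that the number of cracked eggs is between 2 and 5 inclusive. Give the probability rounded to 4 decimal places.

0.0328

X ~ Binomial(6, 0.05); P(2 ≤ X ≤ 5) = Σ C(6,k) p^k (1−p)^(6−k) over k:
  k=2: C(6,2)·0.05^2·0.95^4 = 0.030544
  k=3: C(6,3)·0.05^3·0.95^3 = 0.002143
  k=4: C(6,4)·0.05^4·0.95^2 = 0.000085
  k=5: C(6,5)·0.05^5·0.95^1 = 0.000002
Total = 0.032774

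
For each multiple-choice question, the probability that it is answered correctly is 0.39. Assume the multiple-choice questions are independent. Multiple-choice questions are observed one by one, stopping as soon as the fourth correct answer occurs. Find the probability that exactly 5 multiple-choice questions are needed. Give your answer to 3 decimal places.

Y = trial on which the fourth success occurs; negative binomial, r=4, p=0.39.
P(Y=5) = C(4,3) · p^4 · (1−p)^1
= 4 · 0.023134 · 0.61 = 0.05645

0.056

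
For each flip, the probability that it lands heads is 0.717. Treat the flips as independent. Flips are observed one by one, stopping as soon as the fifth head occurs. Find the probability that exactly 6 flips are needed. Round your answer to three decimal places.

Y = trial on which the fifth success occurs; negative binomial, r=5, p=0.717.
P(Y=6) = C(5,4) · p^5 · (1−p)^1
= 5 · 0.18949 · 0.283 = 0.26813

0.268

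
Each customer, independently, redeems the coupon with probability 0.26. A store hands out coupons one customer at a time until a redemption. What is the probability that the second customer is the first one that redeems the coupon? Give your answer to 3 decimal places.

0.192

Geometric (trials to first success), p = 0.26.
P(Y = 2) = (1−p)^1 · p = 0.74 · 0.26 = 0.19240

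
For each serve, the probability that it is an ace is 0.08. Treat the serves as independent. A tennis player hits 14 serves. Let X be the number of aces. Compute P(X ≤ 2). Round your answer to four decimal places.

0.9042

X ~ Binomial(14, 0.08); P(X ≤ 2) = Σ C(14,k) p^k (1−p)^(14−k) over k:
  k=0: C(14,0)·0.08^0·0.92^14 = 0.311193
  k=1: C(14,1)·0.08^1·0.92^13 = 0.378843
  k=2: C(14,2)·0.08^2·0.92^12 = 0.214129
Total = 0.904165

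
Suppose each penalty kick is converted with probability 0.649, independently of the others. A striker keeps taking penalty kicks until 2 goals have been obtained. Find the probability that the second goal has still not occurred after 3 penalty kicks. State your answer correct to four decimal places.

0.2831

Needing more than 3 penalty kicks ⇔ fewer than 2 successes in the first 3. With X ~ Binomial(3, 0.649), P(Y > 3) = P(X ≤ 1).
  k=0: C(3,0)·0.649^0·0.351^3 = 0.043244
  k=1: C(3,1)·0.649^1·0.351^2 = 0.239872
P(X ≤ 1) = 0.283116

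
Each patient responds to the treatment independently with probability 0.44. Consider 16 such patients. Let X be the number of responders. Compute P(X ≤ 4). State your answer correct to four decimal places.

X ~ Binomial(16, 0.44); P(X ≤ 4) = Σ C(16,k) p^k (1−p)^(16−k) over k:
  k=0: C(16,0)·0.44^0·0.56^16 = 0.000094
  k=1: C(16,1)·0.44^1·0.56^15 = 0.001176
  k=2: C(16,2)·0.44^2·0.56^14 = 0.006930
  k=3: C(16,3)·0.44^3·0.56^13 = 0.025409
  k=4: C(16,4)·0.44^4·0.56^12 = 0.064884
Total = 0.098493

0.0985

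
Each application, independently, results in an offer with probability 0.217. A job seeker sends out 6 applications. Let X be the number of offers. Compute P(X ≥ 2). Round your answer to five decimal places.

0.38636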